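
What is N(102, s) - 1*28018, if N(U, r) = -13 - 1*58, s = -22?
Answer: -28089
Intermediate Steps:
N(U, r) = -71 (N(U, r) = -13 - 58 = -71)
N(102, s) - 1*28018 = -71 - 1*28018 = -71 - 28018 = -28089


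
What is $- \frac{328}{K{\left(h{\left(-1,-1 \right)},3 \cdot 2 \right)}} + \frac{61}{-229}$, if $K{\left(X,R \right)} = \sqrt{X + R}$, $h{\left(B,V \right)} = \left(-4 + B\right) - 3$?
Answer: $- \frac{61}{229} + 164 i \sqrt{2} \approx -0.26638 + 231.93 i$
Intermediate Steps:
$h{\left(B,V \right)} = -7 + B$
$K{\left(X,R \right)} = \sqrt{R + X}$
$- \frac{328}{K{\left(h{\left(-1,-1 \right)},3 \cdot 2 \right)}} + \frac{61}{-229} = - \frac{328}{\sqrt{3 \cdot 2 - 8}} + \frac{61}{-229} = - \frac{328}{\sqrt{6 - 8}} + 61 \left(- \frac{1}{229}\right) = - \frac{328}{\sqrt{-2}} - \frac{61}{229} = - \frac{328}{i \sqrt{2}} - \frac{61}{229} = - 328 \left(- \frac{i \sqrt{2}}{2}\right) - \frac{61}{229} = 164 i \sqrt{2} - \frac{61}{229} = - \frac{61}{229} + 164 i \sqrt{2}$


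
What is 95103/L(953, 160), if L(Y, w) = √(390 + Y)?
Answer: 95103*√1343/1343 ≈ 2595.1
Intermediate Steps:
95103/L(953, 160) = 95103/(√(390 + 953)) = 95103/(√1343) = 95103*(√1343/1343) = 95103*√1343/1343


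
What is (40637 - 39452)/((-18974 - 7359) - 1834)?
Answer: -395/9389 ≈ -0.042071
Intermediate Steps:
(40637 - 39452)/((-18974 - 7359) - 1834) = 1185/(-26333 - 1834) = 1185/(-28167) = 1185*(-1/28167) = -395/9389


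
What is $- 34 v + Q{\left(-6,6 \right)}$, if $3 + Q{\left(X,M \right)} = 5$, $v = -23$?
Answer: $784$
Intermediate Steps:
$Q{\left(X,M \right)} = 2$ ($Q{\left(X,M \right)} = -3 + 5 = 2$)
$- 34 v + Q{\left(-6,6 \right)} = \left(-34\right) \left(-23\right) + 2 = 782 + 2 = 784$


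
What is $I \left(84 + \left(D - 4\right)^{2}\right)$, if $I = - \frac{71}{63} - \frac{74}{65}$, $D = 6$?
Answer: $- \frac{816376}{4095} \approx -199.36$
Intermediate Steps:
$I = - \frac{9277}{4095}$ ($I = \left(-71\right) \frac{1}{63} - \frac{74}{65} = - \frac{71}{63} - \frac{74}{65} = - \frac{9277}{4095} \approx -2.2654$)
$I \left(84 + \left(D - 4\right)^{2}\right) = - \frac{9277 \left(84 + \left(6 - 4\right)^{2}\right)}{4095} = - \frac{9277 \left(84 + 2^{2}\right)}{4095} = - \frac{9277 \left(84 + 4\right)}{4095} = \left(- \frac{9277}{4095}\right) 88 = - \frac{816376}{4095}$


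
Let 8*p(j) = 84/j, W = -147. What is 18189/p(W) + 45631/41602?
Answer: -10593737261/41602 ≈ -2.5465e+5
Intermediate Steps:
p(j) = 21/(2*j) (p(j) = (84/j)/8 = 21/(2*j))
18189/p(W) + 45631/41602 = 18189/(((21/2)/(-147))) + 45631/41602 = 18189/(((21/2)*(-1/147))) + 45631*(1/41602) = 18189/(-1/14) + 45631/41602 = 18189*(-14) + 45631/41602 = -254646 + 45631/41602 = -10593737261/41602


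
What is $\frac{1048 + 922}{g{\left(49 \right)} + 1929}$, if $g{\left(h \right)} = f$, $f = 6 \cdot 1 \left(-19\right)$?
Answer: $\frac{394}{363} \approx 1.0854$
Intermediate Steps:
$f = -114$ ($f = 6 \left(-19\right) = -114$)
$g{\left(h \right)} = -114$
$\frac{1048 + 922}{g{\left(49 \right)} + 1929} = \frac{1048 + 922}{-114 + 1929} = \frac{1970}{1815} = 1970 \cdot \frac{1}{1815} = \frac{394}{363}$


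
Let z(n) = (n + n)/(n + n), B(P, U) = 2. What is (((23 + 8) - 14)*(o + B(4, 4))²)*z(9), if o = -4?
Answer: 68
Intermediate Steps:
z(n) = 1 (z(n) = (2*n)/((2*n)) = (2*n)*(1/(2*n)) = 1)
(((23 + 8) - 14)*(o + B(4, 4))²)*z(9) = (((23 + 8) - 14)*(-4 + 2)²)*1 = ((31 - 14)*(-2)²)*1 = (17*4)*1 = 68*1 = 68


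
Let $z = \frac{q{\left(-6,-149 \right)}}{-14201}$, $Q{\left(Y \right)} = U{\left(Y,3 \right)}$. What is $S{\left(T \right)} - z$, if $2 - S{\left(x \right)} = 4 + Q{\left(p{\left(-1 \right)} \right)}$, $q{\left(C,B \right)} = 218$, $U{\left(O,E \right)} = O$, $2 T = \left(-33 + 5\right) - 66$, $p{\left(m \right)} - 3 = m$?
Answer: $- \frac{56586}{14201} \approx -3.9846$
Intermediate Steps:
$p{\left(m \right)} = 3 + m$
$T = -47$ ($T = \frac{\left(-33 + 5\right) - 66}{2} = \frac{-28 - 66}{2} = \frac{1}{2} \left(-94\right) = -47$)
$Q{\left(Y \right)} = Y$
$S{\left(x \right)} = -4$ ($S{\left(x \right)} = 2 - \left(4 + \left(3 - 1\right)\right) = 2 - \left(4 + 2\right) = 2 - 6 = -4$)
$z = - \frac{218}{14201}$ ($z = \frac{218}{-14201} = 218 \left(- \frac{1}{14201}\right) = - \frac{218}{14201} \approx -0.015351$)
$S{\left(T \right)} - z = -4 - - \frac{218}{14201} = -4 + \frac{218}{14201} = - \frac{56586}{14201}$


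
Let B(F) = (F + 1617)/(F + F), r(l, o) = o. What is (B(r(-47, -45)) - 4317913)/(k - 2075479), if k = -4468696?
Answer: 5888087/8923875 ≈ 0.65981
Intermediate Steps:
B(F) = (1617 + F)/(2*F) (B(F) = (1617 + F)/((2*F)) = (1617 + F)*(1/(2*F)) = (1617 + F)/(2*F))
(B(r(-47, -45)) - 4317913)/(k - 2075479) = ((½)*(1617 - 45)/(-45) - 4317913)/(-4468696 - 2075479) = ((½)*(-1/45)*1572 - 4317913)/(-6544175) = (-262/15 - 4317913)*(-1/6544175) = -64768957/15*(-1/6544175) = 5888087/8923875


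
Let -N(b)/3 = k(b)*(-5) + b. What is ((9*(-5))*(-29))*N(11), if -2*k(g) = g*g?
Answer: -2454705/2 ≈ -1.2274e+6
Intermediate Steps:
k(g) = -g²/2 (k(g) = -g*g/2 = -g²/2)
N(b) = -3*b - 15*b²/2 (N(b) = -3*(-b²/2*(-5) + b) = -3*(5*b²/2 + b) = -3*(b + 5*b²/2) = -3*b - 15*b²/2)
((9*(-5))*(-29))*N(11) = ((9*(-5))*(-29))*((3/2)*11*(-2 - 5*11)) = (-45*(-29))*((3/2)*11*(-2 - 55)) = 1305*((3/2)*11*(-57)) = 1305*(-1881/2) = -2454705/2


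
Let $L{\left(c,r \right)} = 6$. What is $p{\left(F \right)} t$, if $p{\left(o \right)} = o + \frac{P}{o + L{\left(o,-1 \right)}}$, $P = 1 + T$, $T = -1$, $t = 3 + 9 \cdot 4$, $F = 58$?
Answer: $2262$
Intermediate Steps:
$t = 39$ ($t = 3 + 36 = 39$)
$P = 0$ ($P = 1 - 1 = 0$)
$p{\left(o \right)} = o$ ($p{\left(o \right)} = o + \frac{0}{o + 6} = o + \frac{0}{6 + o} = o + 0 = o$)
$p{\left(F \right)} t = 58 \cdot 39 = 2262$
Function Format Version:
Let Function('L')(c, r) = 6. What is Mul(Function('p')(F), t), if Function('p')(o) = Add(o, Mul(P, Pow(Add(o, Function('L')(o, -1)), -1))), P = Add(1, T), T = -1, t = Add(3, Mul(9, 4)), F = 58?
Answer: 2262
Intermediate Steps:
t = 39 (t = Add(3, 36) = 39)
P = 0 (P = Add(1, -1) = 0)
Function('p')(o) = o (Function('p')(o) = Add(o, Mul(0, Pow(Add(o, 6), -1))) = Add(o, Mul(0, Pow(Add(6, o), -1))) = Add(o, 0) = o)
Mul(Function('p')(F), t) = Mul(58, 39) = 2262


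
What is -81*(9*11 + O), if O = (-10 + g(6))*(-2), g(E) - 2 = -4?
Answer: -9963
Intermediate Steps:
g(E) = -2 (g(E) = 2 - 4 = -2)
O = 24 (O = (-10 - 2)*(-2) = -12*(-2) = 24)
-81*(9*11 + O) = -81*(9*11 + 24) = -81*(99 + 24) = -81*123 = -9963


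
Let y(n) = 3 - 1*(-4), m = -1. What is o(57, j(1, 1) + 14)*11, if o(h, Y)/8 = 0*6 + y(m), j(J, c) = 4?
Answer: 616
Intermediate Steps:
y(n) = 7 (y(n) = 3 + 4 = 7)
o(h, Y) = 56 (o(h, Y) = 8*(0*6 + 7) = 8*(0 + 7) = 8*7 = 56)
o(57, j(1, 1) + 14)*11 = 56*11 = 616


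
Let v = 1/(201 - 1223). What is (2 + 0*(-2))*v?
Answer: -1/511 ≈ -0.0019569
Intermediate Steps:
v = -1/1022 (v = 1/(-1022) = -1/1022 ≈ -0.00097847)
(2 + 0*(-2))*v = (2 + 0*(-2))*(-1/1022) = (2 + 0)*(-1/1022) = 2*(-1/1022) = -1/511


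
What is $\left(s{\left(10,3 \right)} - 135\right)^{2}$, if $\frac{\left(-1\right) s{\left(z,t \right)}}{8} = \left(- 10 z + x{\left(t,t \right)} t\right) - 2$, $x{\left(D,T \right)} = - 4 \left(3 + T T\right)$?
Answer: $3359889$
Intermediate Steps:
$x{\left(D,T \right)} = -12 - 4 T^{2}$ ($x{\left(D,T \right)} = - 4 \left(3 + T^{2}\right) = -12 - 4 T^{2}$)
$s{\left(z,t \right)} = 16 + 80 z - 8 t \left(-12 - 4 t^{2}\right)$ ($s{\left(z,t \right)} = - 8 \left(\left(- 10 z + \left(-12 - 4 t^{2}\right) t\right) - 2\right) = - 8 \left(\left(- 10 z + t \left(-12 - 4 t^{2}\right)\right) - 2\right) = - 8 \left(-2 - 10 z + t \left(-12 - 4 t^{2}\right)\right) = 16 + 80 z - 8 t \left(-12 - 4 t^{2}\right)$)
$\left(s{\left(10,3 \right)} - 135\right)^{2} = \left(\left(16 + 32 \cdot 3^{3} + 80 \cdot 10 + 96 \cdot 3\right) - 135\right)^{2} = \left(\left(16 + 32 \cdot 27 + 800 + 288\right) - 135\right)^{2} = \left(\left(16 + 864 + 800 + 288\right) - 135\right)^{2} = \left(1968 - 135\right)^{2} = 1833^{2} = 3359889$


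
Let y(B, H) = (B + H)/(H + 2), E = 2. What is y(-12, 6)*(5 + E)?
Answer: -21/4 ≈ -5.2500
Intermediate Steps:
y(B, H) = (B + H)/(2 + H)
y(-12, 6)*(5 + E) = ((-12 + 6)/(2 + 6))*(5 + 2) = (-6/8)*7 = ((⅛)*(-6))*7 = -¾*7 = -21/4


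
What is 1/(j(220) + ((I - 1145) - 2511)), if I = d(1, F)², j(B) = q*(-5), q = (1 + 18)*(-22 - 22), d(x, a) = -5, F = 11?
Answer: 1/549 ≈ 0.0018215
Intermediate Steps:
q = -836 (q = 19*(-44) = -836)
j(B) = 4180 (j(B) = -836*(-5) = 4180)
I = 25 (I = (-5)² = 25)
1/(j(220) + ((I - 1145) - 2511)) = 1/(4180 + ((25 - 1145) - 2511)) = 1/(4180 + (-1120 - 2511)) = 1/(4180 - 3631) = 1/549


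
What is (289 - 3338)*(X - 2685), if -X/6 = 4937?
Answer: 98504043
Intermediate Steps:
X = -29622 (X = -6*4937 = -29622)
(289 - 3338)*(X - 2685) = (289 - 3338)*(-29622 - 2685) = -3049*(-32307) = 98504043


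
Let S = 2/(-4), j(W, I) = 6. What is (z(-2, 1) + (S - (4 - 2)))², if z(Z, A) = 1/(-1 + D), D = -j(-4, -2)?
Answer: 1369/196 ≈ 6.9847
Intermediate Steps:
D = -6 (D = -1*6 = -6)
z(Z, A) = -⅐ (z(Z, A) = 1/(-1 - 6) = 1/(-7) = -⅐)
S = -½ (S = 2*(-¼) = -½ ≈ -0.50000)
(z(-2, 1) + (S - (4 - 2)))² = (-⅐ + (-½ - (4 - 2)))² = (-⅐ + (-½ - 1*2))² = (-⅐ + (-½ - 2))² = (-⅐ - 5/2)² = (-37/14)² = 1369/196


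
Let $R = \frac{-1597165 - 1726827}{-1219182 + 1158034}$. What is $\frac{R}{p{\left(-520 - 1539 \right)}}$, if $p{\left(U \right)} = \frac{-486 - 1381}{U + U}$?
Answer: $\frac{3422049764}{28540829} \approx 119.9$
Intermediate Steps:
$R = \frac{830998}{15287}$ ($R = - \frac{3323992}{-61148} = \left(-3323992\right) \left(- \frac{1}{61148}\right) = \frac{830998}{15287} \approx 54.36$)
$p{\left(U \right)} = - \frac{1867}{2 U}$
$\frac{R}{p{\left(-520 - 1539 \right)}} = \frac{830998}{15287 \left(- \frac{1867}{2 \left(-520 - 1539\right)}\right)} = \frac{830998}{15287 \left(- \frac{1867}{2 \left(-2059\right)}\right)} = \frac{830998}{15287 \left(\left(- \frac{1867}{2}\right) \left(- \frac{1}{2059}\right)\right)} = \frac{830998}{15287 \cdot \frac{1867}{4118}} = \frac{830998}{15287} \cdot \frac{4118}{1867} = \frac{3422049764}{28540829}$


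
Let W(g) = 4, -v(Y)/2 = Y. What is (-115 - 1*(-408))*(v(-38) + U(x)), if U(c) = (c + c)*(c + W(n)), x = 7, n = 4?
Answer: 67390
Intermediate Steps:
v(Y) = -2*Y
U(c) = 2*c*(4 + c) (U(c) = (c + c)*(c + 4) = (2*c)*(4 + c) = 2*c*(4 + c))
(-115 - 1*(-408))*(v(-38) + U(x)) = (-115 - 1*(-408))*(-2*(-38) + 2*7*(4 + 7)) = (-115 + 408)*(76 + 2*7*11) = 293*(76 + 154) = 293*230 = 67390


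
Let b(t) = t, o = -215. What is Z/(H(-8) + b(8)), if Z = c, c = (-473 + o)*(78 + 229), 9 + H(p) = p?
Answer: 211216/9 ≈ 23468.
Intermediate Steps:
H(p) = -9 + p
c = -211216 (c = (-473 - 215)*(78 + 229) = -688*307 = -211216)
Z = -211216
Z/(H(-8) + b(8)) = -211216/((-9 - 8) + 8) = -211216/(-17 + 8) = -211216/(-9) = -1/9*(-211216) = 211216/9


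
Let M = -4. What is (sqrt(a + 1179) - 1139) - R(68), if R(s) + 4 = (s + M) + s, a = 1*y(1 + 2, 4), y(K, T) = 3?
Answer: -1267 + sqrt(1182) ≈ -1232.6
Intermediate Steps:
a = 3 (a = 1*3 = 3)
R(s) = -8 + 2*s (R(s) = -4 + ((s - 4) + s) = -4 + ((-4 + s) + s) = -4 + (-4 + 2*s) = -8 + 2*s)
(sqrt(a + 1179) - 1139) - R(68) = (sqrt(3 + 1179) - 1139) - (-8 + 2*68) = (sqrt(1182) - 1139) - (-8 + 136) = (-1139 + sqrt(1182)) - 1*128 = (-1139 + sqrt(1182)) - 128 = -1267 + sqrt(1182)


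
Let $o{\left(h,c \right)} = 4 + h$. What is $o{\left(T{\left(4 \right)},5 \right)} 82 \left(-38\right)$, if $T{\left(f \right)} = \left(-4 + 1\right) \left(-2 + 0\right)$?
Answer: $-31160$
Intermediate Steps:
$T{\left(f \right)} = 6$ ($T{\left(f \right)} = \left(-3\right) \left(-2\right) = 6$)
$o{\left(T{\left(4 \right)},5 \right)} 82 \left(-38\right) = \left(4 + 6\right) 82 \left(-38\right) = 10 \cdot 82 \left(-38\right) = 820 \left(-38\right) = -31160$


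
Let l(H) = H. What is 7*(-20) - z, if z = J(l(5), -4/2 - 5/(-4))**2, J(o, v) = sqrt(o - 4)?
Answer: -141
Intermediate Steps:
J(o, v) = sqrt(-4 + o)
z = 1 (z = (sqrt(-4 + 5))**2 = (sqrt(1))**2 = 1**2 = 1)
7*(-20) - z = 7*(-20) - 1*1 = -140 - 1 = -141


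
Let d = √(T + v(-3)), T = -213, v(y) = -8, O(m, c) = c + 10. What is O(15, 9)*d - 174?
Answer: -174 + 19*I*√221 ≈ -174.0 + 282.46*I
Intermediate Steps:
O(m, c) = 10 + c
d = I*√221 (d = √(-213 - 8) = √(-221) = I*√221 ≈ 14.866*I)
O(15, 9)*d - 174 = (10 + 9)*(I*√221) - 174 = 19*(I*√221) - 174 = 19*I*√221 - 174 = -174 + 19*I*√221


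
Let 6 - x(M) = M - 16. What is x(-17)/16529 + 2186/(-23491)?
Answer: -35216245/388282739 ≈ -0.090697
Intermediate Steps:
x(M) = 22 - M (x(M) = 6 - (M - 16) = 6 - (-16 + M) = 6 + (16 - M) = 22 - M)
x(-17)/16529 + 2186/(-23491) = (22 - 1*(-17))/16529 + 2186/(-23491) = (22 + 17)*(1/16529) + 2186*(-1/23491) = 39*(1/16529) - 2186/23491 = 39/16529 - 2186/23491 = -35216245/388282739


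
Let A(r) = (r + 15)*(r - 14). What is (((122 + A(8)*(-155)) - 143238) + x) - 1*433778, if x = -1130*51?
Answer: -613134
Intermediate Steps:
A(r) = (-14 + r)*(15 + r) (A(r) = (15 + r)*(-14 + r) = (-14 + r)*(15 + r))
x = -57630
(((122 + A(8)*(-155)) - 143238) + x) - 1*433778 = (((122 + (-210 + 8 + 8**2)*(-155)) - 143238) - 57630) - 1*433778 = (((122 + (-210 + 8 + 64)*(-155)) - 143238) - 57630) - 433778 = (((122 - 138*(-155)) - 143238) - 57630) - 433778 = (((122 + 21390) - 143238) - 57630) - 433778 = ((21512 - 143238) - 57630) - 433778 = (-121726 - 57630) - 433778 = -179356 - 433778 = -613134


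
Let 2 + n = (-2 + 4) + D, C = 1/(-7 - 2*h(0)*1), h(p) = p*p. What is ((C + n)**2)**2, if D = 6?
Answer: 2825761/2401 ≈ 1176.9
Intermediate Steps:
h(p) = p**2
C = -1/7 (C = 1/(-7 - 2*0**2*1) = 1/(-7 - 2*0*1) = 1/(-7 + 0*1) = 1/(-7 + 0) = 1/(-7) = -1/7 ≈ -0.14286)
n = 6 (n = -2 + ((-2 + 4) + 6) = -2 + (2 + 6) = -2 + 8 = 6)
((C + n)**2)**2 = ((-1/7 + 6)**2)**2 = ((41/7)**2)**2 = (1681/49)**2 = 2825761/2401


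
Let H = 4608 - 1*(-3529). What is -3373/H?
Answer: -3373/8137 ≈ -0.41453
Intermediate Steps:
H = 8137 (H = 4608 + 3529 = 8137)
-3373/H = -3373/8137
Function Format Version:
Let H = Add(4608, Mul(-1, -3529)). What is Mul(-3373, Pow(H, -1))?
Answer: Rational(-3373, 8137) ≈ -0.41453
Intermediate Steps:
H = 8137 (H = Add(4608, 3529) = 8137)
Mul(-3373, Pow(H, -1)) = Mul(-3373, Pow(8137, -1)) = Mul(-3373, Rational(1, 8137)) = Rational(-3373, 8137)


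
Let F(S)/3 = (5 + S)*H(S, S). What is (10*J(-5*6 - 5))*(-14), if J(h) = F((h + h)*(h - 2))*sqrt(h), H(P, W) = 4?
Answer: -4359600*I*sqrt(35) ≈ -2.5792e+7*I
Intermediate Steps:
F(S) = 60 + 12*S (F(S) = 3*((5 + S)*4) = 3*(20 + 4*S) = 60 + 12*S)
J(h) = sqrt(h)*(60 + 24*h*(-2 + h)) (J(h) = (60 + 12*((h + h)*(h - 2)))*sqrt(h) = (60 + 12*((2*h)*(-2 + h)))*sqrt(h) = (60 + 12*(2*h*(-2 + h)))*sqrt(h) = (60 + 24*h*(-2 + h))*sqrt(h) = sqrt(h)*(60 + 24*h*(-2 + h)))
(10*J(-5*6 - 5))*(-14) = (10*(sqrt(-5*6 - 5)*(60 + 24*(-5*6 - 5)*(-2 + (-5*6 - 5)))))*(-14) = (10*(sqrt(-30 - 5)*(60 + 24*(-30 - 5)*(-2 + (-30 - 5)))))*(-14) = (10*(sqrt(-35)*(60 + 24*(-35)*(-2 - 35))))*(-14) = (10*((I*sqrt(35))*(60 + 24*(-35)*(-37))))*(-14) = (10*((I*sqrt(35))*(60 + 31080)))*(-14) = (10*((I*sqrt(35))*31140))*(-14) = (10*(31140*I*sqrt(35)))*(-14) = (311400*I*sqrt(35))*(-14) = -4359600*I*sqrt(35)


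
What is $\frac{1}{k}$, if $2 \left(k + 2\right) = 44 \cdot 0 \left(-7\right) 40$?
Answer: $- \frac{1}{2} \approx -0.5$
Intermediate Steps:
$k = -2$ ($k = -2 + \frac{44 \cdot 0 \left(-7\right) 40}{2} = -2 + \frac{44 \cdot 0 \cdot 40}{2} = -2 + \frac{0 \cdot 40}{2} = -2 + \frac{1}{2} \cdot 0 = -2 + 0 = -2$)
$\frac{1}{k} = \frac{1}{-2} = - \frac{1}{2}$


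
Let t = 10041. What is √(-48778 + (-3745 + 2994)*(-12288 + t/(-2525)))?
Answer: √2341766157641/505 ≈ 3030.3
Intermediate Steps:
√(-48778 + (-3745 + 2994)*(-12288 + t/(-2525))) = √(-48778 + (-3745 + 2994)*(-12288 + 10041/(-2525))) = √(-48778 - 751*(-12288 + 10041*(-1/2525))) = √(-48778 - 751*(-12288 - 10041/2525)) = √(-48778 - 751*(-31037241/2525)) = √(-48778 + 23308967991/2525) = √(23185803541/2525) = √2341766157641/505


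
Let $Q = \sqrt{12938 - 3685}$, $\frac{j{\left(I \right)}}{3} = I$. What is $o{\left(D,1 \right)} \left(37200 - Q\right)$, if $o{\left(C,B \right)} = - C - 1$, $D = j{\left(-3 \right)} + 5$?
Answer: $111600 - 3 \sqrt{9253} \approx 1.1131 \cdot 10^{5}$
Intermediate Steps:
$j{\left(I \right)} = 3 I$
$Q = \sqrt{9253} \approx 96.193$
$D = -4$ ($D = 3 \left(-3\right) + 5 = -9 + 5 = -4$)
$o{\left(C,B \right)} = -1 - C$
$o{\left(D,1 \right)} \left(37200 - Q\right) = \left(-1 - -4\right) \left(37200 - \sqrt{9253}\right) = \left(-1 + 4\right) \left(37200 - \sqrt{9253}\right) = 3 \left(37200 - \sqrt{9253}\right) = 111600 - 3 \sqrt{9253}$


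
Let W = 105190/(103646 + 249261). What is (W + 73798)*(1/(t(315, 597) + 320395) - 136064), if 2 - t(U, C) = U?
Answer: -189042675351807483012/18826529729 ≈ -1.0041e+10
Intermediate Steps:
t(U, C) = 2 - U
W = 105190/352907 ≈ 0.29807
(W + 73798)*(1/(t(315, 597) + 320395) - 136064) = (105190/352907 + 73798)*(1/((2 - 1*315) + 320395) - 136064) = 26043935976*(1/((2 - 315) + 320395) - 136064)/352907 = 26043935976*(1/(-313 + 320395) - 136064)/352907 = 26043935976*(1/320082 - 136064)/352907 = (26043935976/352907)*(-43551637247/320082) = -189042675351807483012/18826529729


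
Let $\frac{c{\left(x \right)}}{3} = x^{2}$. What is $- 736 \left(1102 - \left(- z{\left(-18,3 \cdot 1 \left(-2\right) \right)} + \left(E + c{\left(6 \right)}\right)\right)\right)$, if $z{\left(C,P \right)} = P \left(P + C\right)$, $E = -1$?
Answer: $-838304$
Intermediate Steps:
$c{\left(x \right)} = 3 x^{2}$
$z{\left(C,P \right)} = P \left(C + P\right)$
$- 736 \left(1102 - \left(- z{\left(-18,3 \cdot 1 \left(-2\right) \right)} + \left(E + c{\left(6 \right)}\right)\right)\right) = - 736 \left(1102 - \left(- 3 \cdot 1 \left(-2\right) \left(-18 + 3 \cdot 1 \left(-2\right)\right) - \left(1 - 3 \cdot 6^{2}\right)\right)\right) = - 736 \left(1102 - \left(- 3 \left(-2\right) \left(-18 + 3 \left(-2\right)\right) + \left(-1 + 3 \cdot 36\right)\right)\right) = - 736 \left(1102 - \left(6 \left(-18 - 6\right) + \left(-1 + 108\right)\right)\right) = - 736 \left(1102 - \left(-144 + 1 \cdot 107\right)\right) = - 736 \left(1102 + \left(144 - 107\right)\right) = - 736 \left(1102 + 37\right) = \left(-736\right) 1139 = -838304$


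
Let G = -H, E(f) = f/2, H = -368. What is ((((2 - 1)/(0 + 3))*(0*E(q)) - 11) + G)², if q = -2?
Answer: 127449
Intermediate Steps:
E(f) = f/2 (E(f) = f*(½) = f/2)
G = 368 (G = -1*(-368) = 368)
((((2 - 1)/(0 + 3))*(0*E(q)) - 11) + G)² = ((((2 - 1)/(0 + 3))*(0*((½)*(-2))) - 11) + 368)² = (((1/3)*(0*(-1)) - 11) + 368)² = (((1*(⅓))*0 - 11) + 368)² = (((⅓)*0 - 11) + 368)² = ((0 - 11) + 368)² = (-11 + 368)² = 357² = 127449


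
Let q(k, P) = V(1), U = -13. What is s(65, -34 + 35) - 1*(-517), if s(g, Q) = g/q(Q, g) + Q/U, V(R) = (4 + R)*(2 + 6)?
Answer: 53929/104 ≈ 518.55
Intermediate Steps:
V(R) = 32 + 8*R (V(R) = (4 + R)*8 = 32 + 8*R)
q(k, P) = 40 (q(k, P) = 32 + 8*1 = 32 + 8 = 40)
s(g, Q) = -Q/13 + g/40 (s(g, Q) = g/40 + Q/(-13) = g*(1/40) + Q*(-1/13) = g/40 - Q/13 = -Q/13 + g/40)
s(65, -34 + 35) - 1*(-517) = (-(-34 + 35)/13 + (1/40)*65) - 1*(-517) = (-1/13*1 + 13/8) + 517 = (-1/13 + 13/8) + 517 = 161/104 + 517 = 53929/104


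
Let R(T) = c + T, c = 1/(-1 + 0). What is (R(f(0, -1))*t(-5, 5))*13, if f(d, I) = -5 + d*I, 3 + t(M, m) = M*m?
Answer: 2184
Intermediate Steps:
t(M, m) = -3 + M*m
c = -1 (c = 1/(-1) = -1)
f(d, I) = -5 + I*d
R(T) = -1 + T
(R(f(0, -1))*t(-5, 5))*13 = ((-1 + (-5 - 1*0))*(-3 - 5*5))*13 = ((-1 + (-5 + 0))*(-3 - 25))*13 = ((-1 - 5)*(-28))*13 = -6*(-28)*13 = 168*13 = 2184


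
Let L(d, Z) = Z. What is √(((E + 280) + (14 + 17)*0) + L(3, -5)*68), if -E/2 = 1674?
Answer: 4*I*√213 ≈ 58.378*I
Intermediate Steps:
E = -3348 (E = -2*1674 = -3348)
√(((E + 280) + (14 + 17)*0) + L(3, -5)*68) = √(((-3348 + 280) + (14 + 17)*0) - 5*68) = √((-3068 + 31*0) - 340) = √((-3068 + 0) - 340) = √(-3068 - 340) = √(-3408) = 4*I*√213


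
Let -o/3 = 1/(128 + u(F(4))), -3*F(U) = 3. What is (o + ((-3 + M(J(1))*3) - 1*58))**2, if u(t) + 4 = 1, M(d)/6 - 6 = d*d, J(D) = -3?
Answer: 682358884/15625 ≈ 43671.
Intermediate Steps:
F(U) = -1 (F(U) = -1/3*3 = -1)
M(d) = 36 + 6*d**2 (M(d) = 36 + 6*(d*d) = 36 + 6*d**2)
u(t) = -3 (u(t) = -4 + 1 = -3)
o = -3/125 (o = -3/(128 - 3) = -3/125 ≈ -0.024000)
(o + ((-3 + M(J(1))*3) - 1*58))**2 = (-3/125 + ((-3 + (36 + 6*(-3)**2)*3) - 1*58))**2 = (-3/125 + ((-3 + (36 + 6*9)*3) - 58))**2 = (-3/125 + ((-3 + (36 + 54)*3) - 58))**2 = (-3/125 + ((-3 + 90*3) - 58))**2 = (-3/125 + ((-3 + 270) - 58))**2 = (-3/125 + (267 - 58))**2 = (-3/125 + 209)**2 = (26122/125)**2 = 682358884/15625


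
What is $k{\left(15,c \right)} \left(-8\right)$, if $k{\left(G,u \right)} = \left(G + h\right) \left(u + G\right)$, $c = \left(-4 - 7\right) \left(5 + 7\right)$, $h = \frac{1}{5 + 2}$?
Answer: $\frac{99216}{7} \approx 14174.0$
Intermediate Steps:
$h = \frac{1}{7} \approx 0.14286$
$c = -132$ ($c = \left(-11\right) 12 = -132$)
$k{\left(G,u \right)} = \left(\frac{1}{7} + G\right) \left(G + u\right)$ ($k{\left(G,u \right)} = \left(G + \frac{1}{7}\right) \left(u + G\right) = \left(\frac{1}{7} + G\right) \left(G + u\right)$)
$k{\left(15,c \right)} \left(-8\right) = \left(15^{2} + \frac{1}{7} \cdot 15 + \frac{1}{7} \left(-132\right) + 15 \left(-132\right)\right) \left(-8\right) = \left(225 + \frac{15}{7} - \frac{132}{7} - 1980\right) \left(-8\right) = \left(- \frac{12402}{7}\right) \left(-8\right) = \frac{99216}{7}$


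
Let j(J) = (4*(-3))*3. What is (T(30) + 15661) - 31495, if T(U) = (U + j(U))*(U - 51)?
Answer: -15708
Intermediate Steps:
j(J) = -36 (j(J) = -12*3 = -36)
T(U) = (-51 + U)*(-36 + U) (T(U) = (U - 36)*(U - 51) = (-36 + U)*(-51 + U) = (-51 + U)*(-36 + U))
(T(30) + 15661) - 31495 = ((1836 + 30² - 87*30) + 15661) - 31495 = ((1836 + 900 - 2610) + 15661) - 31495 = (126 + 15661) - 31495 = 15787 - 31495 = -15708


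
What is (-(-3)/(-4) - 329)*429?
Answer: -565851/4 ≈ -1.4146e+5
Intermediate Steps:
(-(-3)/(-4) - 329)*429 = (-(-3)*(-1)/4 - 329)*429 = (-1*¾ - 329)*429 = (-¾ - 329)*429 = -1319/4*429 = -565851/4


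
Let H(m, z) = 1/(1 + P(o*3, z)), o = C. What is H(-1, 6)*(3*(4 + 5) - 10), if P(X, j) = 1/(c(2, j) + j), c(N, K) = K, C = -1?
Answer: 204/13 ≈ 15.692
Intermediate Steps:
o = -1
P(X, j) = 1/(2*j) (P(X, j) = 1/(j + j) = 1/(2*j))
H(m, z) = 1/(1 + 1/(2*z))
H(-1, 6)*(3*(4 + 5) - 10) = (2*6/(1 + 2*6))*(3*(4 + 5) - 10) = (2*6/(1 + 12))*(3*9 - 10) = (2*6/13)*(27 - 10) = (2*6*(1/13))*17 = (12/13)*17 = 204/13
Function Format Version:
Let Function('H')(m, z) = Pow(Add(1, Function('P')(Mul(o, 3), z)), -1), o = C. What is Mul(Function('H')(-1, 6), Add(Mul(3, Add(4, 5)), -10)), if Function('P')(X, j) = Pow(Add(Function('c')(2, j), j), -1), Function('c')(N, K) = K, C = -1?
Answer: Rational(204, 13) ≈ 15.692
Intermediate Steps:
o = -1
Function('P')(X, j) = Mul(Rational(1, 2), Pow(j, -1)) (Function('P')(X, j) = Pow(Add(j, j), -1) = Pow(Mul(2, j), -1) = Mul(Rational(1, 2), Pow(j, -1)))
Function('H')(m, z) = Pow(Add(1, Mul(Rational(1, 2), Pow(z, -1))), -1)
Mul(Function('H')(-1, 6), Add(Mul(3, Add(4, 5)), -10)) = Mul(Mul(2, 6, Pow(Add(1, Mul(2, 6)), -1)), Add(Mul(3, Add(4, 5)), -10)) = Mul(Mul(2, 6, Pow(Add(1, 12), -1)), Add(Mul(3, 9), -10)) = Mul(Mul(2, 6, Pow(13, -1)), Add(27, -10)) = Mul(Mul(2, 6, Rational(1, 13)), 17) = Mul(Rational(12, 13), 17) = Rational(204, 13)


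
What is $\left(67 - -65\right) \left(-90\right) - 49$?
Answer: $-11929$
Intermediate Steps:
$\left(67 - -65\right) \left(-90\right) - 49 = \left(67 + 65\right) \left(-90\right) - 49 = 132 \left(-90\right) - 49 = -11880 - 49 = -11929$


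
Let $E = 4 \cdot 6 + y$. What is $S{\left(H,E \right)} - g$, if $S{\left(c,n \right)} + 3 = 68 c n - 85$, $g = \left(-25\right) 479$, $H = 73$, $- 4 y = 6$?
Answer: $123577$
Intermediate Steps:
$y = - \frac{3}{2}$ ($y = \left(- \frac{1}{4}\right) 6 = - \frac{3}{2} \approx -1.5$)
$g = -11975$
$E = \frac{45}{2}$ ($E = 4 \cdot 6 - \frac{3}{2} = 24 - \frac{3}{2} = \frac{45}{2} \approx 22.5$)
$S{\left(c,n \right)} = -88 + 68 c n$ ($S{\left(c,n \right)} = -3 + \left(68 c n - 85\right) = -3 + \left(-85 + 68 c n\right) = -88 + 68 c n$)
$S{\left(H,E \right)} - g = \left(-88 + 68 \cdot 73 \cdot \frac{45}{2}\right) - -11975 = \left(-88 + 111690\right) + 11975 = 111602 + 11975 = 123577$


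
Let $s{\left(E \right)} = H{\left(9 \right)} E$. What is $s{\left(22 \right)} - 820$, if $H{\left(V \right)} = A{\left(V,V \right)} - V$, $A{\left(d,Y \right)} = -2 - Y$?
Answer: $-1260$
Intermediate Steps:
$H{\left(V \right)} = -2 - 2 V$ ($H{\left(V \right)} = \left(-2 - V\right) - V = -2 - 2 V$)
$s{\left(E \right)} = - 20 E$ ($s{\left(E \right)} = \left(-2 - 18\right) E = - 20 E$)
$s{\left(22 \right)} - 820 = \left(-20\right) 22 - 820 = -440 - 820 = -1260$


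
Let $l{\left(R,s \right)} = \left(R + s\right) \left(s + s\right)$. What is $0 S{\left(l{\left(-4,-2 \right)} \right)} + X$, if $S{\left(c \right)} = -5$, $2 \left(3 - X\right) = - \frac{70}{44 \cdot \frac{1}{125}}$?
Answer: $\frac{4507}{44} \approx 102.43$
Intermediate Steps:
$l{\left(R,s \right)} = 2 s \left(R + s\right)$ ($l{\left(R,s \right)} = \left(R + s\right) 2 s = 2 s \left(R + s\right)$)
$X = \frac{4507}{44}$ ($X = 3 - \frac{\left(-70\right) \frac{1}{44 \cdot \frac{1}{125}}}{2} = 3 - \frac{\left(-70\right) \frac{1}{\frac{44}{125}}}{2} = 3 - \frac{\left(-70\right) \frac{125}{44}}{2} = 3 - - \frac{4375}{44} = 3 + \frac{4375}{44} = \frac{4507}{44} \approx 102.43$)
$0 S{\left(l{\left(-4,-2 \right)} \right)} + X = 0 \left(-5\right) + \frac{4507}{44} = 0 + \frac{4507}{44} = \frac{4507}{44}$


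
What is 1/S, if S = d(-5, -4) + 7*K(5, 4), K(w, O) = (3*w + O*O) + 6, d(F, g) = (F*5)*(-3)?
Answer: 1/334 ≈ 0.0029940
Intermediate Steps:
d(F, g) = -15*F (d(F, g) = (5*F)*(-3) = -15*F)
K(w, O) = 6 + O² + 3*w (K(w, O) = (3*w + O²) + 6 = (O² + 3*w) + 6 = 6 + O² + 3*w)
S = 334 (S = -15*(-5) + 7*(6 + 4² + 3*5) = 75 + 7*(6 + 16 + 15) = 75 + 7*37 = 75 + 259 = 334)
1/S = 1/334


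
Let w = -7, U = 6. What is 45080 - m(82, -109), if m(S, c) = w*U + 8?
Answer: 45114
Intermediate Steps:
m(S, c) = -34 (m(S, c) = -7*6 + 8 = -42 + 8 = -34)
45080 - m(82, -109) = 45080 - 1*(-34) = 45080 + 34 = 45114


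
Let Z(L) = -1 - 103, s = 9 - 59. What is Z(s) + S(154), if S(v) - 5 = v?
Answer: 55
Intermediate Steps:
s = -50
S(v) = 5 + v
Z(L) = -104
Z(s) + S(154) = -104 + (5 + 154) = -104 + 159 = 55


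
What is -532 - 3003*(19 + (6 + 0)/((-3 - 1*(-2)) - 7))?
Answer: -221347/4 ≈ -55337.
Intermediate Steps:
-532 - 3003*(19 + (6 + 0)/((-3 - 1*(-2)) - 7)) = -532 - 3003*(19 + 6/((-3 + 2) - 7)) = -532 - 3003*(19 + 6/(-1 - 7)) = -532 - 3003*(19 + 6/(-8)) = -532 - 3003*(19 + 6*(-⅛)) = -532 - 3003*(19 - ¾) = -532 - 3003*73/4 = -532 - 429*511/4 = -532 - 219219/4 = -221347/4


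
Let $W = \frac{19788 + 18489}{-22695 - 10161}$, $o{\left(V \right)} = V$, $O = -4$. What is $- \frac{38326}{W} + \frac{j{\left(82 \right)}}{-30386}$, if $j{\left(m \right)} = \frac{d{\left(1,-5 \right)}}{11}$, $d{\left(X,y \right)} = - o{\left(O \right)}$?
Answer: $\frac{70149269559778}{2132322357} \approx 32898.0$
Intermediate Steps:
$W = - \frac{12759}{10952}$ ($W = \frac{38277}{-32856} = 38277 \left(- \frac{1}{32856}\right) = - \frac{12759}{10952} \approx -1.165$)
$d{\left(X,y \right)} = 4$ ($d{\left(X,y \right)} = \left(-1\right) \left(-4\right) = 4$)
$j{\left(m \right)} = \frac{4}{11}$
$- \frac{38326}{W} + \frac{j{\left(82 \right)}}{-30386} = - \frac{38326}{- \frac{12759}{10952}} + \frac{4}{11 \left(-30386\right)} = \left(-38326\right) \left(- \frac{10952}{12759}\right) + \frac{4}{11} \left(- \frac{1}{30386}\right) = \frac{419746352}{12759} - \frac{2}{167123} = \frac{70149269559778}{2132322357}$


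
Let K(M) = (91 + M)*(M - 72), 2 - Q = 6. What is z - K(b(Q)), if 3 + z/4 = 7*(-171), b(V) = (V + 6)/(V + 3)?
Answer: 1786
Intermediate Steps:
Q = -4 (Q = 2 - 1*6 = 2 - 6 = -4)
b(V) = (6 + V)/(3 + V)
K(M) = (-72 + M)*(91 + M) (K(M) = (91 + M)*(-72 + M) = (-72 + M)*(91 + M))
z = -4800 (z = -12 + 4*(7*(-171)) = -12 + 4*(-1197) = -12 - 4788 = -4800)
z - K(b(Q)) = -4800 - (-6552 + ((6 - 4)/(3 - 4))² + 19*((6 - 4)/(3 - 4))) = -4800 - (-6552 + (2/(-1))² + 19*(2/(-1))) = -4800 - (-6552 + (-1*2)² + 19*(-1*2)) = -4800 - (-6552 + (-2)² + 19*(-2)) = -4800 - (-6552 + 4 - 38) = -4800 - 1*(-6586) = -4800 + 6586 = 1786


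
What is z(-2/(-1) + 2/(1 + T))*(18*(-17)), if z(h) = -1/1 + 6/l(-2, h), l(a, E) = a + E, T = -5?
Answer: 3978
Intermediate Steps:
l(a, E) = E + a
z(h) = -1 + 6/(-2 + h) (z(h) = -1/1 + 6/(h - 2) = -1*1 + 6/(-2 + h) = -1 + 6/(-2 + h))
z(-2/(-1) + 2/(1 + T))*(18*(-17)) = ((8 - (-2/(-1) + 2/(1 - 5)))/(-2 + (-2/(-1) + 2/(1 - 5))))*(18*(-17)) = ((8 - (-2*(-1) + 2/(-4)))/(-2 + (-2*(-1) + 2/(-4))))*(-306) = ((8 - (2 + 2*(-¼)))/(-2 + (2 + 2*(-¼))))*(-306) = ((8 - (2 - ½))/(-2 + (2 - ½)))*(-306) = ((8 - 1*3/2)/(-2 + 3/2))*(-306) = ((8 - 3/2)/(-½))*(-306) = -2*13/2*(-306) = -13*(-306) = 3978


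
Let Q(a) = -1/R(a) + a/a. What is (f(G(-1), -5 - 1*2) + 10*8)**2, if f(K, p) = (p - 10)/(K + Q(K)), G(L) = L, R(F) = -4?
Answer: 144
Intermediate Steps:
Q(a) = 5/4 (Q(a) = -1/(-4) + a/a = -1*(-1/4) + 1 = 1/4 + 1 = 5/4)
f(K, p) = (-10 + p)/(5/4 + K) (f(K, p) = (p - 10)/(K + 5/4) = (-10 + p)/(5/4 + K))
(f(G(-1), -5 - 1*2) + 10*8)**2 = (4*(-10 + (-5 - 1*2))/(5 + 4*(-1)) + 10*8)**2 = (4*(-10 + (-5 - 2))/(5 - 4) + 80)**2 = (4*(-10 - 7)/1 + 80)**2 = (4*1*(-17) + 80)**2 = (-68 + 80)**2 = 12**2 = 144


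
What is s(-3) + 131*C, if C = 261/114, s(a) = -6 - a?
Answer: 11283/38 ≈ 296.92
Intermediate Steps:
C = 87/38 (C = 261*(1/114) = 87/38 ≈ 2.2895)
s(-3) + 131*C = (-6 - 1*(-3)) + 131*(87/38) = (-6 + 3) + 11397/38 = -3 + 11397/38 = 11283/38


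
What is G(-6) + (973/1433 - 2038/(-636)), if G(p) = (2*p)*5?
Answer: -25571999/455694 ≈ -56.117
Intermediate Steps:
G(p) = 10*p
G(-6) + (973/1433 - 2038/(-636)) = 10*(-6) + (973/1433 - 2038/(-636)) = -60 + (973*(1/1433) - 2038*(-1/636)) = -60 + (973/1433 + 1019/318) = -60 + 1769641/455694 = -25571999/455694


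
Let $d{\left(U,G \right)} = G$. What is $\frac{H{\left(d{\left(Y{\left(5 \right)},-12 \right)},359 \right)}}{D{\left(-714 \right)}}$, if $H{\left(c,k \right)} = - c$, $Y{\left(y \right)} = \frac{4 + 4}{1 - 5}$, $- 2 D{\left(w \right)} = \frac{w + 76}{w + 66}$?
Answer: $- \frac{7776}{319} \approx -24.376$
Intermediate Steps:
$D{\left(w \right)} = - \frac{76 + w}{2 \left(66 + w\right)}$ ($D{\left(w \right)} = - \frac{\left(w + 76\right) \frac{1}{w + 66}}{2} = - \frac{\left(76 + w\right) \frac{1}{66 + w}}{2} = - \frac{\frac{1}{66 + w} \left(76 + w\right)}{2} = - \frac{76 + w}{2 \left(66 + w\right)}$)
$Y{\left(y \right)} = -2$ ($Y{\left(y \right)} = \frac{8}{-4} = 8 \left(- \frac{1}{4}\right) = -2$)
$\frac{H{\left(d{\left(Y{\left(5 \right)},-12 \right)},359 \right)}}{D{\left(-714 \right)}} = \frac{\left(-1\right) \left(-12\right)}{\frac{1}{2} \frac{1}{66 - 714} \left(-76 - -714\right)} = \frac{12}{\frac{1}{2} \frac{1}{-648} \left(-76 + 714\right)} = \frac{12}{\frac{1}{2} \left(- \frac{1}{648}\right) 638} = \frac{12}{- \frac{319}{648}} = 12 \left(- \frac{648}{319}\right) = - \frac{7776}{319}$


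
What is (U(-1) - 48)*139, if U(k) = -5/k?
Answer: -5977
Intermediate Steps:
(U(-1) - 48)*139 = (-5/(-1) - 48)*139 = (-5*(-1) - 48)*139 = (5 - 48)*139 = -43*139 = -5977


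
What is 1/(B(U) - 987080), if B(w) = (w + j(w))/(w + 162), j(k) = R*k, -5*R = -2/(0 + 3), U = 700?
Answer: -1293/1276293250 ≈ -1.0131e-6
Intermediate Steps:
R = 2/15 (R = -(-2)/(5*(0 + 3)) = -(-2)/(5*3) = -(-2)/15 = -1/5*(-2/3) = 2/15 ≈ 0.13333)
j(k) = 2*k/15
B(w) = 17*w/(15*(162 + w)) (B(w) = (w + 2*w/15)/(w + 162) = (17*w/15)/(162 + w) = 17*w/(15*(162 + w)))
1/(B(U) - 987080) = 1/((17/15)*700/(162 + 700) - 987080) = 1/((17/15)*700/862 - 987080) = 1/((17/15)*700*(1/862) - 987080) = 1/(1190/1293 - 987080) = 1/(-1276293250/1293) = -1293/1276293250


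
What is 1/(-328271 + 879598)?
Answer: 1/551327 ≈ 1.8138e-6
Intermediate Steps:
1/(-328271 + 879598) = 1/551327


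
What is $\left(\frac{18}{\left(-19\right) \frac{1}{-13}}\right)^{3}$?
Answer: $\frac{12812904}{6859} \approx 1868.0$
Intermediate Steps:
$\left(\frac{18}{\left(-19\right) \frac{1}{-13}}\right)^{3} = \left(\frac{18}{\left(-19\right) \left(- \frac{1}{13}\right)}\right)^{3} = \left(\frac{18}{\frac{19}{13}}\right)^{3} = \left(18 \cdot \frac{13}{19}\right)^{3} = \left(\frac{234}{19}\right)^{3} = \frac{12812904}{6859}$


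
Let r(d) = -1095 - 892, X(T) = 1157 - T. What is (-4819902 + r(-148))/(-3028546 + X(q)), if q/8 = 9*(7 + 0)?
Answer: 4821889/3027893 ≈ 1.5925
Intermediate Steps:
q = 504 (q = 8*(9*(7 + 0)) = 8*(9*7) = 8*63 = 504)
r(d) = -1987
(-4819902 + r(-148))/(-3028546 + X(q)) = (-4819902 - 1987)/(-3028546 + (1157 - 1*504)) = -4821889/(-3028546 + (1157 - 504)) = -4821889/(-3028546 + 653) = -4821889/(-3027893) = -4821889*(-1/3027893) = 4821889/3027893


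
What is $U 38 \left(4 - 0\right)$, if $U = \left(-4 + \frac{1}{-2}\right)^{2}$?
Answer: $3078$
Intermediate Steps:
$U = \frac{81}{4}$ ($U = \left(-4 - \frac{1}{2}\right)^{2} = \left(- \frac{9}{2}\right)^{2} = \frac{81}{4} \approx 20.25$)
$U 38 \left(4 - 0\right) = \frac{81}{4} \cdot 38 \left(4 - 0\right) = \frac{1539 \left(4 + 0\right)}{2} = \frac{1539}{2} \cdot 4 = 3078$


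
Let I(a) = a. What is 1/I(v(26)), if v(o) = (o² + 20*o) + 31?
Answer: 1/1227 ≈ 0.00081500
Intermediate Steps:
v(o) = 31 + o² + 20*o
1/I(v(26)) = 1/(31 + 26² + 20*26) = 1/(31 + 676 + 520) = 1/1227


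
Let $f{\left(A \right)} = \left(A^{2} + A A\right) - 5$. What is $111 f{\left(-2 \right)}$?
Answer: $333$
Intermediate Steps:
$f{\left(A \right)} = -5 + 2 A^{2}$ ($f{\left(A \right)} = \left(A^{2} + A^{2}\right) - 5 = 2 A^{2} - 5 = -5 + 2 A^{2}$)
$111 f{\left(-2 \right)} = 111 \left(-5 + 2 \left(-2\right)^{2}\right) = 111 \left(-5 + 2 \cdot 4\right) = 111 \left(-5 + 8\right) = 111 \cdot 3 = 333$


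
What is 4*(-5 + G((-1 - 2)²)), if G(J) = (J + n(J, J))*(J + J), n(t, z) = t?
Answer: 1276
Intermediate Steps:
G(J) = 4*J² (G(J) = (J + J)*(J + J) = (2*J)*(2*J) = 4*J²)
4*(-5 + G((-1 - 2)²)) = 4*(-5 + 4*((-1 - 2)²)²) = 4*(-5 + 4*((-3)²)²) = 4*(-5 + 4*9²) = 4*(-5 + 4*81) = 4*(-5 + 324) = 4*319 = 1276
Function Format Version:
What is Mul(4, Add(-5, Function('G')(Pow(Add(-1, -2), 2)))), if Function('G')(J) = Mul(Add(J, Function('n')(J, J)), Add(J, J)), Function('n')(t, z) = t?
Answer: 1276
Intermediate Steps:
Function('G')(J) = Mul(4, Pow(J, 2)) (Function('G')(J) = Mul(Add(J, J), Add(J, J)) = Mul(Mul(2, J), Mul(2, J)) = Mul(4, Pow(J, 2)))
Mul(4, Add(-5, Function('G')(Pow(Add(-1, -2), 2)))) = Mul(4, Add(-5, Mul(4, Pow(Pow(Add(-1, -2), 2), 2)))) = Mul(4, Add(-5, Mul(4, Pow(Pow(-3, 2), 2)))) = Mul(4, Add(-5, Mul(4, Pow(9, 2)))) = Mul(4, Add(-5, Mul(4, 81))) = Mul(4, Add(-5, 324)) = Mul(4, 319) = 1276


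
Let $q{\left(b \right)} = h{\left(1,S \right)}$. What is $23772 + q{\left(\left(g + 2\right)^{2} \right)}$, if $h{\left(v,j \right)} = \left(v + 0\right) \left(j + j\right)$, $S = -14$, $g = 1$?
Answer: $23744$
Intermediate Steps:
$h{\left(v,j \right)} = 2 j v$ ($h{\left(v,j \right)} = v 2 j = 2 j v$)
$q{\left(b \right)} = -28$ ($q{\left(b \right)} = 2 \left(-14\right) 1 = -28$)
$23772 + q{\left(\left(g + 2\right)^{2} \right)} = 23772 - 28 = 23744$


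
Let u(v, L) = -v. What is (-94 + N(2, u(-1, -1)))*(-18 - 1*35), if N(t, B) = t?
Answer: 4876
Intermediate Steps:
(-94 + N(2, u(-1, -1)))*(-18 - 1*35) = (-94 + 2)*(-18 - 1*35) = -92*(-18 - 35) = -92*(-53) = 4876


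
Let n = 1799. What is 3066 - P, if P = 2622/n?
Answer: 5513112/1799 ≈ 3064.5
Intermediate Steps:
P = 2622/1799 ≈ 1.4575
3066 - P = 3066 - 1*2622/1799 = 3066 - 2622/1799 = 5513112/1799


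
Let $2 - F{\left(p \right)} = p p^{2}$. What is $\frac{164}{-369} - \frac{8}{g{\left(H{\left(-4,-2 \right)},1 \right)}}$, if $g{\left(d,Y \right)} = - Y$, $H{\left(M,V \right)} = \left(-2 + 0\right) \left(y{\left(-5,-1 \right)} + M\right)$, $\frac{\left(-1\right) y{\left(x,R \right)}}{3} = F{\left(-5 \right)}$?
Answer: $\frac{68}{9} \approx 7.5556$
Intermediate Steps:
$F{\left(p \right)} = 2 - p^{3}$ ($F{\left(p \right)} = 2 - p p^{2} = 2 - p^{3}$)
$y{\left(x,R \right)} = -381$ ($y{\left(x,R \right)} = - 3 \left(2 - \left(-5\right)^{3}\right) = - 3 \left(2 - -125\right) = - 3 \left(2 + 125\right) = \left(-3\right) 127 = -381$)
$H{\left(M,V \right)} = 762 - 2 M$ ($H{\left(M,V \right)} = \left(-2 + 0\right) \left(-381 + M\right) = - 2 \left(-381 + M\right) = 762 - 2 M$)
$\frac{164}{-369} - \frac{8}{g{\left(H{\left(-4,-2 \right)},1 \right)}} = \frac{164}{-369} - \frac{8}{\left(-1\right) 1} = 164 \left(- \frac{1}{369}\right) - \frac{8}{-1} = - \frac{4}{9} - -8 = - \frac{4}{9} + 8 = \frac{68}{9}$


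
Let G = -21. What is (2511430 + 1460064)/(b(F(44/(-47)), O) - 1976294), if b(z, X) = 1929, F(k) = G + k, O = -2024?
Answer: -3971494/1974365 ≈ -2.0115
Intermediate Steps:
F(k) = -21 + k
(2511430 + 1460064)/(b(F(44/(-47)), O) - 1976294) = (2511430 + 1460064)/(1929 - 1976294) = 3971494/(-1974365) = 3971494*(-1/1974365) = -3971494/1974365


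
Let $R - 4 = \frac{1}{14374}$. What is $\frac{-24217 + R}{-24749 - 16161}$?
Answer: $\frac{348037661}{588040340} \approx 0.59186$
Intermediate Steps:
$R = \frac{57497}{14374}$ ($R = 4 + \frac{1}{14374} = \frac{57497}{14374} \approx 4.0001$)
$\frac{-24217 + R}{-24749 - 16161} = \frac{-24217 + \frac{57497}{14374}}{-24749 - 16161} = - \frac{348037661}{14374 \left(-40910\right)} = \left(- \frac{348037661}{14374}\right) \left(- \frac{1}{40910}\right) = \frac{348037661}{588040340}$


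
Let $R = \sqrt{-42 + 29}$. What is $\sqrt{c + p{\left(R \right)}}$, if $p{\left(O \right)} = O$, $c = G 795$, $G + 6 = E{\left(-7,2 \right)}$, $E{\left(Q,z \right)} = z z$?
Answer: $\sqrt{-1590 + i \sqrt{13}} \approx 0.0452 + 39.875 i$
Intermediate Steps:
$E{\left(Q,z \right)} = z^{2}$
$G = -2$ ($G = -6 + 2^{2} = -6 + 4 = -2$)
$R = i \sqrt{13}$ ($R = \sqrt{-13} = i \sqrt{13} \approx 3.6056 i$)
$c = -1590$ ($c = \left(-2\right) 795 = -1590$)
$\sqrt{c + p{\left(R \right)}} = \sqrt{-1590 + i \sqrt{13}}$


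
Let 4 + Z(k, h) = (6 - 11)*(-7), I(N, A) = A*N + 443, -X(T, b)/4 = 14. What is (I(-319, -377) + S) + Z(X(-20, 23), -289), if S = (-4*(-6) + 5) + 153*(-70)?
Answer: 110056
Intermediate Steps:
X(T, b) = -56 (X(T, b) = -4*14 = -56)
I(N, A) = 443 + A*N
Z(k, h) = 31 (Z(k, h) = -4 + (6 - 11)*(-7) = -4 - 5*(-7) = -4 + 35 = 31)
S = -10681 (S = (24 + 5) - 10710 = 29 - 10710 = -10681)
(I(-319, -377) + S) + Z(X(-20, 23), -289) = ((443 - 377*(-319)) - 10681) + 31 = ((443 + 120263) - 10681) + 31 = (120706 - 10681) + 31 = 110025 + 31 = 110056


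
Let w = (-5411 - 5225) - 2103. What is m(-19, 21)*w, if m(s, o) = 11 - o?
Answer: 127390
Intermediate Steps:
w = -12739 (w = -10636 - 2103 = -12739)
m(-19, 21)*w = (11 - 1*21)*(-12739) = (11 - 21)*(-12739) = -10*(-12739) = 127390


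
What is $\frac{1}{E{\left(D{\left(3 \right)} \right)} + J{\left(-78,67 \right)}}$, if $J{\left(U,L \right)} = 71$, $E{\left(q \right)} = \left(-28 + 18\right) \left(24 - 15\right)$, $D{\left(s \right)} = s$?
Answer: $- \frac{1}{19} \approx -0.052632$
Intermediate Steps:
$E{\left(q \right)} = -90$ ($E{\left(q \right)} = \left(-10\right) 9 = -90$)
$\frac{1}{E{\left(D{\left(3 \right)} \right)} + J{\left(-78,67 \right)}} = \frac{1}{-90 + 71} = \frac{1}{-19} = - \frac{1}{19}$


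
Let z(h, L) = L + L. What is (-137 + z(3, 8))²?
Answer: 14641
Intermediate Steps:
z(h, L) = 2*L
(-137 + z(3, 8))² = (-137 + 2*8)² = (-137 + 16)² = (-121)² = 14641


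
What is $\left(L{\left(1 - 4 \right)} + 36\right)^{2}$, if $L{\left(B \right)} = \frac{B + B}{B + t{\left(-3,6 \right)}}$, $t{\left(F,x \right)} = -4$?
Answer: $\frac{66564}{49} \approx 1358.4$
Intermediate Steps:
$L{\left(B \right)} = \frac{2 B}{-4 + B}$ ($L{\left(B \right)} = \frac{B + B}{B - 4} = \frac{2 B}{-4 + B}$)
$\left(L{\left(1 - 4 \right)} + 36\right)^{2} = \left(\frac{2 \left(1 - 4\right)}{-4 + \left(1 - 4\right)} + 36\right)^{2} = \left(2 \left(-3\right) \frac{1}{-4 - 3} + 36\right)^{2} = \left(2 \left(-3\right) \frac{1}{-7} + 36\right)^{2} = \left(2 \left(-3\right) \left(- \frac{1}{7}\right) + 36\right)^{2} = \left(\frac{6}{7} + 36\right)^{2} = \left(\frac{258}{7}\right)^{2} = \frac{66564}{49}$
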